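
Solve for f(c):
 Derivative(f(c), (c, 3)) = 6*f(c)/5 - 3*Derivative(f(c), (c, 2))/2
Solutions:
 f(c) = C1*exp(-c*(5*5^(1/3)/(4*sqrt(21) + 19)^(1/3) + 5^(2/3)*(4*sqrt(21) + 19)^(1/3) + 10)/20)*sin(sqrt(3)*5^(1/3)*c*(-5^(1/3)*(4*sqrt(21) + 19)^(1/3) + 5/(4*sqrt(21) + 19)^(1/3))/20) + C2*exp(-c*(5*5^(1/3)/(4*sqrt(21) + 19)^(1/3) + 5^(2/3)*(4*sqrt(21) + 19)^(1/3) + 10)/20)*cos(sqrt(3)*5^(1/3)*c*(-5^(1/3)*(4*sqrt(21) + 19)^(1/3) + 5/(4*sqrt(21) + 19)^(1/3))/20) + C3*exp(c*(-5 + 5*5^(1/3)/(4*sqrt(21) + 19)^(1/3) + 5^(2/3)*(4*sqrt(21) + 19)^(1/3))/10)


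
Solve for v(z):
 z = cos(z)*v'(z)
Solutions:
 v(z) = C1 + Integral(z/cos(z), z)


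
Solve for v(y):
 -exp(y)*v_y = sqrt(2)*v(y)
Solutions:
 v(y) = C1*exp(sqrt(2)*exp(-y))


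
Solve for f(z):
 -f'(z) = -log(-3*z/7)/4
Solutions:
 f(z) = C1 + z*log(-z)/4 + z*(-log(7) - 1 + log(3))/4


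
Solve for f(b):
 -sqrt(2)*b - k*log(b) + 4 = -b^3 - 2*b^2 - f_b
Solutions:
 f(b) = C1 - b^4/4 - 2*b^3/3 + sqrt(2)*b^2/2 + b*k*log(b) - b*k - 4*b


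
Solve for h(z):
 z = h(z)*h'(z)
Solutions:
 h(z) = -sqrt(C1 + z^2)
 h(z) = sqrt(C1 + z^2)


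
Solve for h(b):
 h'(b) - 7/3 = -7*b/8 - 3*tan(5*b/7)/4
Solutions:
 h(b) = C1 - 7*b^2/16 + 7*b/3 + 21*log(cos(5*b/7))/20


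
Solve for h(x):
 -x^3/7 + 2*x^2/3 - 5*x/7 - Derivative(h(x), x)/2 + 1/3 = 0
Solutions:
 h(x) = C1 - x^4/14 + 4*x^3/9 - 5*x^2/7 + 2*x/3


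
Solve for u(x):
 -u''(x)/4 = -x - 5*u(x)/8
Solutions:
 u(x) = C1*exp(-sqrt(10)*x/2) + C2*exp(sqrt(10)*x/2) - 8*x/5


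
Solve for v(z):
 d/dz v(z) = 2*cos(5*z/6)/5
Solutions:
 v(z) = C1 + 12*sin(5*z/6)/25


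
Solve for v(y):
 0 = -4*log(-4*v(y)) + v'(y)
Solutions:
 -Integral(1/(log(-_y) + 2*log(2)), (_y, v(y)))/4 = C1 - y


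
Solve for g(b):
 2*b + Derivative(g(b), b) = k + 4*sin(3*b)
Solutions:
 g(b) = C1 - b^2 + b*k - 4*cos(3*b)/3


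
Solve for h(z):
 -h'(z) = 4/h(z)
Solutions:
 h(z) = -sqrt(C1 - 8*z)
 h(z) = sqrt(C1 - 8*z)


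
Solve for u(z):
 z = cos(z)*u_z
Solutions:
 u(z) = C1 + Integral(z/cos(z), z)


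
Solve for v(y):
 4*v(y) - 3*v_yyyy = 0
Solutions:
 v(y) = C1*exp(-sqrt(2)*3^(3/4)*y/3) + C2*exp(sqrt(2)*3^(3/4)*y/3) + C3*sin(sqrt(2)*3^(3/4)*y/3) + C4*cos(sqrt(2)*3^(3/4)*y/3)


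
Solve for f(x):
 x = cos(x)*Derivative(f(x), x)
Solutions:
 f(x) = C1 + Integral(x/cos(x), x)


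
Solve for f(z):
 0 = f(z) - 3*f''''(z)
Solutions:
 f(z) = C1*exp(-3^(3/4)*z/3) + C2*exp(3^(3/4)*z/3) + C3*sin(3^(3/4)*z/3) + C4*cos(3^(3/4)*z/3)


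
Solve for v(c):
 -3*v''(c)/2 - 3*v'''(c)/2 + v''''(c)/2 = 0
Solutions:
 v(c) = C1 + C2*c + C3*exp(c*(3 - sqrt(21))/2) + C4*exp(c*(3 + sqrt(21))/2)


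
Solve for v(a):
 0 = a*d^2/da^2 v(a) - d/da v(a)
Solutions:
 v(a) = C1 + C2*a^2


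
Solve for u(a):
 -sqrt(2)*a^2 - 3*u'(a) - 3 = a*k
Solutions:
 u(a) = C1 - sqrt(2)*a^3/9 - a^2*k/6 - a


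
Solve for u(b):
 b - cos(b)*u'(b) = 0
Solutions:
 u(b) = C1 + Integral(b/cos(b), b)


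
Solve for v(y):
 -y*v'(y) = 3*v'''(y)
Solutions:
 v(y) = C1 + Integral(C2*airyai(-3^(2/3)*y/3) + C3*airybi(-3^(2/3)*y/3), y)


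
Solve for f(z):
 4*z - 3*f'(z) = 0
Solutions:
 f(z) = C1 + 2*z^2/3


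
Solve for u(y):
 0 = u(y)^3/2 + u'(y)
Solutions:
 u(y) = -sqrt(-1/(C1 - y))
 u(y) = sqrt(-1/(C1 - y))


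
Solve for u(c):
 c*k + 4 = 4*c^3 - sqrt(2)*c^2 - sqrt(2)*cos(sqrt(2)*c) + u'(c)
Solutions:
 u(c) = C1 - c^4 + sqrt(2)*c^3/3 + c^2*k/2 + 4*c + sin(sqrt(2)*c)


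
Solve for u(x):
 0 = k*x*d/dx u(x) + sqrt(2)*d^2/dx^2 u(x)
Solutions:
 u(x) = Piecewise((-2^(3/4)*sqrt(pi)*C1*erf(2^(1/4)*sqrt(k)*x/2)/(2*sqrt(k)) - C2, (k > 0) | (k < 0)), (-C1*x - C2, True))


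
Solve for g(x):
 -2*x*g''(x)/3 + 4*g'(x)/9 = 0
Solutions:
 g(x) = C1 + C2*x^(5/3)


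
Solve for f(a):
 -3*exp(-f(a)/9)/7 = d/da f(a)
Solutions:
 f(a) = 9*log(C1 - a/21)


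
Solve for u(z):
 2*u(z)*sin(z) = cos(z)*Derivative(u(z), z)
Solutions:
 u(z) = C1/cos(z)^2


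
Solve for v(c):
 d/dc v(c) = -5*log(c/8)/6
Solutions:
 v(c) = C1 - 5*c*log(c)/6 + 5*c/6 + 5*c*log(2)/2


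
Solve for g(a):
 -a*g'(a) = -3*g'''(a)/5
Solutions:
 g(a) = C1 + Integral(C2*airyai(3^(2/3)*5^(1/3)*a/3) + C3*airybi(3^(2/3)*5^(1/3)*a/3), a)


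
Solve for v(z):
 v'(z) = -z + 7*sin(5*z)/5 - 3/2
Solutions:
 v(z) = C1 - z^2/2 - 3*z/2 - 7*cos(5*z)/25


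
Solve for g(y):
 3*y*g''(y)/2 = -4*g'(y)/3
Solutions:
 g(y) = C1 + C2*y^(1/9)


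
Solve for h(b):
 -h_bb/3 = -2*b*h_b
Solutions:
 h(b) = C1 + C2*erfi(sqrt(3)*b)


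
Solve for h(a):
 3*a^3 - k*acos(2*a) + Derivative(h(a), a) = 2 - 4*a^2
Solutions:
 h(a) = C1 - 3*a^4/4 - 4*a^3/3 + 2*a + k*(a*acos(2*a) - sqrt(1 - 4*a^2)/2)


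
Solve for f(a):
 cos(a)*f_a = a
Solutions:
 f(a) = C1 + Integral(a/cos(a), a)


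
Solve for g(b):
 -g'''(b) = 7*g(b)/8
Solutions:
 g(b) = C3*exp(-7^(1/3)*b/2) + (C1*sin(sqrt(3)*7^(1/3)*b/4) + C2*cos(sqrt(3)*7^(1/3)*b/4))*exp(7^(1/3)*b/4)


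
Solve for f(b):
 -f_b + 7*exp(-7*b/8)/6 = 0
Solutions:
 f(b) = C1 - 4*exp(-7*b/8)/3


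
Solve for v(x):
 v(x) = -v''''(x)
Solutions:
 v(x) = (C1*sin(sqrt(2)*x/2) + C2*cos(sqrt(2)*x/2))*exp(-sqrt(2)*x/2) + (C3*sin(sqrt(2)*x/2) + C4*cos(sqrt(2)*x/2))*exp(sqrt(2)*x/2)


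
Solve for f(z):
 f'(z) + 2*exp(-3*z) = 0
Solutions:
 f(z) = C1 + 2*exp(-3*z)/3


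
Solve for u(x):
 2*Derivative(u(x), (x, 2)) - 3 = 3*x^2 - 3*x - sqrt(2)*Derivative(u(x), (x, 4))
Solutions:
 u(x) = C1 + C2*x + C3*sin(2^(1/4)*x) + C4*cos(2^(1/4)*x) + x^4/8 - x^3/4 + 3*x^2*(1 - sqrt(2))/4


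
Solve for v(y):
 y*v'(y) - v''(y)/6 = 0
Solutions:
 v(y) = C1 + C2*erfi(sqrt(3)*y)


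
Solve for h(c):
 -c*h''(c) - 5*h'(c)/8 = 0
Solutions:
 h(c) = C1 + C2*c^(3/8)


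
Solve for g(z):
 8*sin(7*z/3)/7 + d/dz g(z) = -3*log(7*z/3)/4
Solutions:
 g(z) = C1 - 3*z*log(z)/4 - 3*z*log(7)/4 + 3*z/4 + 3*z*log(3)/4 + 24*cos(7*z/3)/49


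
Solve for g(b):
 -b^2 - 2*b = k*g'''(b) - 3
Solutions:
 g(b) = C1 + C2*b + C3*b^2 - b^5/(60*k) - b^4/(12*k) + b^3/(2*k)


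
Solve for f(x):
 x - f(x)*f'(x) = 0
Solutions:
 f(x) = -sqrt(C1 + x^2)
 f(x) = sqrt(C1 + x^2)


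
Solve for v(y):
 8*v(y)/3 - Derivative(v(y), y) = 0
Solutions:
 v(y) = C1*exp(8*y/3)


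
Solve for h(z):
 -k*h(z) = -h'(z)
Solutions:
 h(z) = C1*exp(k*z)


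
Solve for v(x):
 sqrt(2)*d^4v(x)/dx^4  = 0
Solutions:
 v(x) = C1 + C2*x + C3*x^2 + C4*x^3


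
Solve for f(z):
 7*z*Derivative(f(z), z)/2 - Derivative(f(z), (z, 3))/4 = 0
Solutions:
 f(z) = C1 + Integral(C2*airyai(14^(1/3)*z) + C3*airybi(14^(1/3)*z), z)


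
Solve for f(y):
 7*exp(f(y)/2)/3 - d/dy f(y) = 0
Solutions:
 f(y) = 2*log(-1/(C1 + 7*y)) + 2*log(6)


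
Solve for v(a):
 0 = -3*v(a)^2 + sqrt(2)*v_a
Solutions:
 v(a) = -2/(C1 + 3*sqrt(2)*a)


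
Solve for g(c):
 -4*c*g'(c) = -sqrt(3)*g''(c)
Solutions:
 g(c) = C1 + C2*erfi(sqrt(2)*3^(3/4)*c/3)


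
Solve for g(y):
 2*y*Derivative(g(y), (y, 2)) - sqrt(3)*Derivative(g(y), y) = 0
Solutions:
 g(y) = C1 + C2*y^(sqrt(3)/2 + 1)


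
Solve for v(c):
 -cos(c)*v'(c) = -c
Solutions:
 v(c) = C1 + Integral(c/cos(c), c)


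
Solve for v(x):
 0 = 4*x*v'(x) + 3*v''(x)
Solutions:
 v(x) = C1 + C2*erf(sqrt(6)*x/3)


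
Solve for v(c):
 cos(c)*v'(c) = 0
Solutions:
 v(c) = C1


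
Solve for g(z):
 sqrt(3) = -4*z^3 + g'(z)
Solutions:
 g(z) = C1 + z^4 + sqrt(3)*z


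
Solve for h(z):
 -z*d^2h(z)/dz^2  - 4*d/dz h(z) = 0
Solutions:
 h(z) = C1 + C2/z^3


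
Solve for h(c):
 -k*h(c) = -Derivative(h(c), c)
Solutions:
 h(c) = C1*exp(c*k)


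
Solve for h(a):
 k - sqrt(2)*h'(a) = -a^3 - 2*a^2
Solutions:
 h(a) = C1 + sqrt(2)*a^4/8 + sqrt(2)*a^3/3 + sqrt(2)*a*k/2


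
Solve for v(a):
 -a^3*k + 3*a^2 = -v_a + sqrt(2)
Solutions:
 v(a) = C1 + a^4*k/4 - a^3 + sqrt(2)*a


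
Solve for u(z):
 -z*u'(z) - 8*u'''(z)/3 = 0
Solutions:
 u(z) = C1 + Integral(C2*airyai(-3^(1/3)*z/2) + C3*airybi(-3^(1/3)*z/2), z)


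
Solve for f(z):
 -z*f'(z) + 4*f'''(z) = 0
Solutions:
 f(z) = C1 + Integral(C2*airyai(2^(1/3)*z/2) + C3*airybi(2^(1/3)*z/2), z)


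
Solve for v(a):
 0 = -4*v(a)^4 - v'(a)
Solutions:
 v(a) = (-3^(2/3) - 3*3^(1/6)*I)*(1/(C1 + 4*a))^(1/3)/6
 v(a) = (-3^(2/3) + 3*3^(1/6)*I)*(1/(C1 + 4*a))^(1/3)/6
 v(a) = (1/(C1 + 12*a))^(1/3)


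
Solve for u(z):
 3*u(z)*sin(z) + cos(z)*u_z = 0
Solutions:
 u(z) = C1*cos(z)^3


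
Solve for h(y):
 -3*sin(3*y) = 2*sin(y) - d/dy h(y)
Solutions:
 h(y) = C1 - 2*cos(y) - cos(3*y)


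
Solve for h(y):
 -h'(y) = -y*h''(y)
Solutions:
 h(y) = C1 + C2*y^2


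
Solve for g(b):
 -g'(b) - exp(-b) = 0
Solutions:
 g(b) = C1 + exp(-b)


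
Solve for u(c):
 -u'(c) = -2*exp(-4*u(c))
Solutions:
 u(c) = log(-I*(C1 + 8*c)^(1/4))
 u(c) = log(I*(C1 + 8*c)^(1/4))
 u(c) = log(-(C1 + 8*c)^(1/4))
 u(c) = log(C1 + 8*c)/4


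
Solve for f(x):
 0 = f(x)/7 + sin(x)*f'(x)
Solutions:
 f(x) = C1*(cos(x) + 1)^(1/14)/(cos(x) - 1)^(1/14)


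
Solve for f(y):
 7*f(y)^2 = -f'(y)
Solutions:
 f(y) = 1/(C1 + 7*y)


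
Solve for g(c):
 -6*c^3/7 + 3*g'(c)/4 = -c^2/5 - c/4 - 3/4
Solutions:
 g(c) = C1 + 2*c^4/7 - 4*c^3/45 - c^2/6 - c


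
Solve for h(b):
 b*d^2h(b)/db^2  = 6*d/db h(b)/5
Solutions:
 h(b) = C1 + C2*b^(11/5)


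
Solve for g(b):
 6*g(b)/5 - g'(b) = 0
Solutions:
 g(b) = C1*exp(6*b/5)


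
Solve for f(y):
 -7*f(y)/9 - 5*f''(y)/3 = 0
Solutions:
 f(y) = C1*sin(sqrt(105)*y/15) + C2*cos(sqrt(105)*y/15)


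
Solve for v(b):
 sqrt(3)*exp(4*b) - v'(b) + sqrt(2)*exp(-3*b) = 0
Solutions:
 v(b) = C1 + sqrt(3)*exp(4*b)/4 - sqrt(2)*exp(-3*b)/3


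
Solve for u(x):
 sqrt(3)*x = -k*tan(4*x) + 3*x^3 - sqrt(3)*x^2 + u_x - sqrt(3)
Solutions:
 u(x) = C1 - k*log(cos(4*x))/4 - 3*x^4/4 + sqrt(3)*x^3/3 + sqrt(3)*x^2/2 + sqrt(3)*x


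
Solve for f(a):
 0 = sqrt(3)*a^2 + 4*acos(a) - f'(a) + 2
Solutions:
 f(a) = C1 + sqrt(3)*a^3/3 + 4*a*acos(a) + 2*a - 4*sqrt(1 - a^2)


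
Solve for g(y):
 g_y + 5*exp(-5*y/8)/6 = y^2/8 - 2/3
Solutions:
 g(y) = C1 + y^3/24 - 2*y/3 + 4*exp(-5*y/8)/3


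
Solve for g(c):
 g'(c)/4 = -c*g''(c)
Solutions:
 g(c) = C1 + C2*c^(3/4)


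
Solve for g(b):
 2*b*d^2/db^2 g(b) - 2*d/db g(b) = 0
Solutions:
 g(b) = C1 + C2*b^2


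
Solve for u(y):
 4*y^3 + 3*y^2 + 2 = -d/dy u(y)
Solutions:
 u(y) = C1 - y^4 - y^3 - 2*y


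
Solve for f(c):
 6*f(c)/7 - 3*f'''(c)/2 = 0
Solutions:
 f(c) = C3*exp(14^(2/3)*c/7) + (C1*sin(14^(2/3)*sqrt(3)*c/14) + C2*cos(14^(2/3)*sqrt(3)*c/14))*exp(-14^(2/3)*c/14)


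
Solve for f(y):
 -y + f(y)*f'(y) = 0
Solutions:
 f(y) = -sqrt(C1 + y^2)
 f(y) = sqrt(C1 + y^2)


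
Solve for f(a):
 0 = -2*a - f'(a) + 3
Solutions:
 f(a) = C1 - a^2 + 3*a


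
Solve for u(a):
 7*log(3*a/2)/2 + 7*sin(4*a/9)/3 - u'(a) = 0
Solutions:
 u(a) = C1 + 7*a*log(a)/2 - 7*a/2 - 4*a*log(2) + a*log(6)/2 + 3*a*log(3) - 21*cos(4*a/9)/4


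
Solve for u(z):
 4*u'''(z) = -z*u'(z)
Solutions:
 u(z) = C1 + Integral(C2*airyai(-2^(1/3)*z/2) + C3*airybi(-2^(1/3)*z/2), z)


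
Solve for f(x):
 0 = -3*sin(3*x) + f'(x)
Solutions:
 f(x) = C1 - cos(3*x)


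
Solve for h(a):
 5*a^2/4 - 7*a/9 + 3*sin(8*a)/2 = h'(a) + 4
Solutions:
 h(a) = C1 + 5*a^3/12 - 7*a^2/18 - 4*a - 3*cos(8*a)/16


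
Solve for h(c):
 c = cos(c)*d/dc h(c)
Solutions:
 h(c) = C1 + Integral(c/cos(c), c)


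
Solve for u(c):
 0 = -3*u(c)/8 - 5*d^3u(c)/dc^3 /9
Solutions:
 u(c) = C3*exp(-3*5^(2/3)*c/10) + (C1*sin(3*sqrt(3)*5^(2/3)*c/20) + C2*cos(3*sqrt(3)*5^(2/3)*c/20))*exp(3*5^(2/3)*c/20)


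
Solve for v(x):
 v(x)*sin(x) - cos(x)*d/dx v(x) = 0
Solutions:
 v(x) = C1/cos(x)


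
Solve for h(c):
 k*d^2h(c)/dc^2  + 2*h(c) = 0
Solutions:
 h(c) = C1*exp(-sqrt(2)*c*sqrt(-1/k)) + C2*exp(sqrt(2)*c*sqrt(-1/k))


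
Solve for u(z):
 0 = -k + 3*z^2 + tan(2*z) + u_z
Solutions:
 u(z) = C1 + k*z - z^3 + log(cos(2*z))/2


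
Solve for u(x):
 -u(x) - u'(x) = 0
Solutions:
 u(x) = C1*exp(-x)


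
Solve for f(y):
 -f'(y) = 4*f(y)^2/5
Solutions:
 f(y) = 5/(C1 + 4*y)


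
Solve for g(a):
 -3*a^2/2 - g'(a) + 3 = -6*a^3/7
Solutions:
 g(a) = C1 + 3*a^4/14 - a^3/2 + 3*a


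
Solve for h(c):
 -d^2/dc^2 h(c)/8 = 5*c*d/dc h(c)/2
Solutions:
 h(c) = C1 + C2*erf(sqrt(10)*c)


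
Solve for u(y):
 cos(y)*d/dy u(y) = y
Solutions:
 u(y) = C1 + Integral(y/cos(y), y)


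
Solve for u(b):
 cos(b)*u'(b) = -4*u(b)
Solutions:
 u(b) = C1*(sin(b)^2 - 2*sin(b) + 1)/(sin(b)^2 + 2*sin(b) + 1)


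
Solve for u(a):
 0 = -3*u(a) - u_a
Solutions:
 u(a) = C1*exp(-3*a)


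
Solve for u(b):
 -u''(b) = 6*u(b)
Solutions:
 u(b) = C1*sin(sqrt(6)*b) + C2*cos(sqrt(6)*b)


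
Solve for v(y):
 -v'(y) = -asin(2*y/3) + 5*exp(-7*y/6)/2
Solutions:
 v(y) = C1 + y*asin(2*y/3) + sqrt(9 - 4*y^2)/2 + 15*exp(-7*y/6)/7


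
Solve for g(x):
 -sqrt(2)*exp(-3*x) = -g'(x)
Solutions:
 g(x) = C1 - sqrt(2)*exp(-3*x)/3


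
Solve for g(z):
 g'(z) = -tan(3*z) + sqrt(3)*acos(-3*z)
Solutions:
 g(z) = C1 + sqrt(3)*(z*acos(-3*z) + sqrt(1 - 9*z^2)/3) + log(cos(3*z))/3


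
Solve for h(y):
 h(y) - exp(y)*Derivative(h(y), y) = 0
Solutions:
 h(y) = C1*exp(-exp(-y))


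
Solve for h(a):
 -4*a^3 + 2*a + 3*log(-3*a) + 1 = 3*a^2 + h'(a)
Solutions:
 h(a) = C1 - a^4 - a^3 + a^2 + 3*a*log(-a) + a*(-2 + 3*log(3))


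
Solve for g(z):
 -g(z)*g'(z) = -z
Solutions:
 g(z) = -sqrt(C1 + z^2)
 g(z) = sqrt(C1 + z^2)


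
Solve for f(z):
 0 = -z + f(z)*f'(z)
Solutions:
 f(z) = -sqrt(C1 + z^2)
 f(z) = sqrt(C1 + z^2)


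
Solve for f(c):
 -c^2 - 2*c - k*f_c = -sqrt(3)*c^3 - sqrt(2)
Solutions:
 f(c) = C1 + sqrt(3)*c^4/(4*k) - c^3/(3*k) - c^2/k + sqrt(2)*c/k


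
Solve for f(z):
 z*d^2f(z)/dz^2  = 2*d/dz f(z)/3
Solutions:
 f(z) = C1 + C2*z^(5/3)


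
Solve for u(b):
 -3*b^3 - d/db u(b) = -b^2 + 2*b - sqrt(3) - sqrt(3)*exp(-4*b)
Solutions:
 u(b) = C1 - 3*b^4/4 + b^3/3 - b^2 + sqrt(3)*b - sqrt(3)*exp(-4*b)/4


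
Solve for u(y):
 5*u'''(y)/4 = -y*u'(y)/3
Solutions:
 u(y) = C1 + Integral(C2*airyai(-30^(2/3)*y/15) + C3*airybi(-30^(2/3)*y/15), y)


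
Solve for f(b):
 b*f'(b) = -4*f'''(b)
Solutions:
 f(b) = C1 + Integral(C2*airyai(-2^(1/3)*b/2) + C3*airybi(-2^(1/3)*b/2), b)


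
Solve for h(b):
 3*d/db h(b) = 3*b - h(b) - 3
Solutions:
 h(b) = C1*exp(-b/3) + 3*b - 12


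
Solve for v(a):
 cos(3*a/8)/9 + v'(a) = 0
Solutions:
 v(a) = C1 - 8*sin(3*a/8)/27


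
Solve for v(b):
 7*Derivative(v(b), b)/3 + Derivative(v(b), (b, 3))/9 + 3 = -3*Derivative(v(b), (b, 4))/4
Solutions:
 v(b) = C1 + C2*exp(b*(-8 + 8*2^(2/3)/(243*sqrt(2893849) + 413375)^(1/3) + 2^(1/3)*(243*sqrt(2893849) + 413375)^(1/3))/162)*sin(2^(1/3)*sqrt(3)*b*(-(243*sqrt(2893849) + 413375)^(1/3) + 8*2^(1/3)/(243*sqrt(2893849) + 413375)^(1/3))/162) + C3*exp(b*(-8 + 8*2^(2/3)/(243*sqrt(2893849) + 413375)^(1/3) + 2^(1/3)*(243*sqrt(2893849) + 413375)^(1/3))/162)*cos(2^(1/3)*sqrt(3)*b*(-(243*sqrt(2893849) + 413375)^(1/3) + 8*2^(1/3)/(243*sqrt(2893849) + 413375)^(1/3))/162) + C4*exp(-b*(8*2^(2/3)/(243*sqrt(2893849) + 413375)^(1/3) + 4 + 2^(1/3)*(243*sqrt(2893849) + 413375)^(1/3))/81) - 9*b/7


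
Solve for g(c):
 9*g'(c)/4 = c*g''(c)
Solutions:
 g(c) = C1 + C2*c^(13/4)


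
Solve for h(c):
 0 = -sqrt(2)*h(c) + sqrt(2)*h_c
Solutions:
 h(c) = C1*exp(c)


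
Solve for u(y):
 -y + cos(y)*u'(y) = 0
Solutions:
 u(y) = C1 + Integral(y/cos(y), y)


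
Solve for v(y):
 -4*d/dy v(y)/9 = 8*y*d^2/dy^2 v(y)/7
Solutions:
 v(y) = C1 + C2*y^(11/18)


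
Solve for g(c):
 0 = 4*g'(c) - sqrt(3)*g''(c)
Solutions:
 g(c) = C1 + C2*exp(4*sqrt(3)*c/3)


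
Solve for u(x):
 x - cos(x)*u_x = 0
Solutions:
 u(x) = C1 + Integral(x/cos(x), x)


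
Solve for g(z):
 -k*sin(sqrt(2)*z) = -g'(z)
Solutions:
 g(z) = C1 - sqrt(2)*k*cos(sqrt(2)*z)/2


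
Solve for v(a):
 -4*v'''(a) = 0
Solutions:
 v(a) = C1 + C2*a + C3*a^2


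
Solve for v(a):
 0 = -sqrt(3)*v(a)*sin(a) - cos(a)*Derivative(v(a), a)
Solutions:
 v(a) = C1*cos(a)^(sqrt(3))


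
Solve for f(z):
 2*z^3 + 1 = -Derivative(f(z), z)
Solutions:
 f(z) = C1 - z^4/2 - z


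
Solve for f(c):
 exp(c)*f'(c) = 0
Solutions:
 f(c) = C1


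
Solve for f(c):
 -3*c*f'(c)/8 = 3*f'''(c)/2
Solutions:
 f(c) = C1 + Integral(C2*airyai(-2^(1/3)*c/2) + C3*airybi(-2^(1/3)*c/2), c)


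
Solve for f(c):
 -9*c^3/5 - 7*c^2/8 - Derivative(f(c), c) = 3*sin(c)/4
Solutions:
 f(c) = C1 - 9*c^4/20 - 7*c^3/24 + 3*cos(c)/4


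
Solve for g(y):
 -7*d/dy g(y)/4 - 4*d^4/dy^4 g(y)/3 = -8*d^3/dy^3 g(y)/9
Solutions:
 g(y) = C1 + C2*exp(y*(32*2^(2/3)/(27*sqrt(310737) + 15053)^(1/3) + 16 + 2^(1/3)*(27*sqrt(310737) + 15053)^(1/3))/72)*sin(2^(1/3)*sqrt(3)*y*(-(27*sqrt(310737) + 15053)^(1/3) + 32*2^(1/3)/(27*sqrt(310737) + 15053)^(1/3))/72) + C3*exp(y*(32*2^(2/3)/(27*sqrt(310737) + 15053)^(1/3) + 16 + 2^(1/3)*(27*sqrt(310737) + 15053)^(1/3))/72)*cos(2^(1/3)*sqrt(3)*y*(-(27*sqrt(310737) + 15053)^(1/3) + 32*2^(1/3)/(27*sqrt(310737) + 15053)^(1/3))/72) + C4*exp(y*(-2^(1/3)*(27*sqrt(310737) + 15053)^(1/3) - 32*2^(2/3)/(27*sqrt(310737) + 15053)^(1/3) + 8)/36)


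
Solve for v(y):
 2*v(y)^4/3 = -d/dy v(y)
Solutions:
 v(y) = (-1 - sqrt(3)*I)*(1/(C1 + 2*y))^(1/3)/2
 v(y) = (-1 + sqrt(3)*I)*(1/(C1 + 2*y))^(1/3)/2
 v(y) = (1/(C1 + 2*y))^(1/3)


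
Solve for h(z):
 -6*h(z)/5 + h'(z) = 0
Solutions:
 h(z) = C1*exp(6*z/5)


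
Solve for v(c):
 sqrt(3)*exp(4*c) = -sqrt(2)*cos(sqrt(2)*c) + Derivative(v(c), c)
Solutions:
 v(c) = C1 + sqrt(3)*exp(4*c)/4 + sin(sqrt(2)*c)


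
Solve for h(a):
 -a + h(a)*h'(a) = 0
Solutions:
 h(a) = -sqrt(C1 + a^2)
 h(a) = sqrt(C1 + a^2)


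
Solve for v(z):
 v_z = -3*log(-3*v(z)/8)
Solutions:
 Integral(1/(log(-_y) - 3*log(2) + log(3)), (_y, v(z)))/3 = C1 - z


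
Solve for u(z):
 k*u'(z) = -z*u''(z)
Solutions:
 u(z) = C1 + z^(1 - re(k))*(C2*sin(log(z)*Abs(im(k))) + C3*cos(log(z)*im(k)))


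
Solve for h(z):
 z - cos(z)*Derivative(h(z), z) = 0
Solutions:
 h(z) = C1 + Integral(z/cos(z), z)


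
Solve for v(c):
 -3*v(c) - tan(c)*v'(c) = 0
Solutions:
 v(c) = C1/sin(c)^3


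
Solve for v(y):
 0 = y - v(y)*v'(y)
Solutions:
 v(y) = -sqrt(C1 + y^2)
 v(y) = sqrt(C1 + y^2)


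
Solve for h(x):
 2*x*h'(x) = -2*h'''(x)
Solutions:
 h(x) = C1 + Integral(C2*airyai(-x) + C3*airybi(-x), x)


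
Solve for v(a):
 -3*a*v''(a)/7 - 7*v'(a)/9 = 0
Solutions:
 v(a) = C1 + C2/a^(22/27)


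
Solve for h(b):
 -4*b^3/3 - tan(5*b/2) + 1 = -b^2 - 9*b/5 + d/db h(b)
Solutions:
 h(b) = C1 - b^4/3 + b^3/3 + 9*b^2/10 + b + 2*log(cos(5*b/2))/5


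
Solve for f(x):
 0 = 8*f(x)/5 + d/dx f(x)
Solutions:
 f(x) = C1*exp(-8*x/5)


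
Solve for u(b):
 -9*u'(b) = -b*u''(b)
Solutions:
 u(b) = C1 + C2*b^10


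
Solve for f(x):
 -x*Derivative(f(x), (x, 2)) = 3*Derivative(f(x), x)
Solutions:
 f(x) = C1 + C2/x^2


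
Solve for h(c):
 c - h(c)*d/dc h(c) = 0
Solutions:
 h(c) = -sqrt(C1 + c^2)
 h(c) = sqrt(C1 + c^2)


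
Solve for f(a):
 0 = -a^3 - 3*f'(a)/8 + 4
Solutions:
 f(a) = C1 - 2*a^4/3 + 32*a/3


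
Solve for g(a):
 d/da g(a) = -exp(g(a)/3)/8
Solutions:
 g(a) = 3*log(1/(C1 + a)) + 3*log(24)


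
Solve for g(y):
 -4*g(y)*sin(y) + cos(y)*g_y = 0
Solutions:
 g(y) = C1/cos(y)^4


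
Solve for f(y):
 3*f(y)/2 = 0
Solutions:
 f(y) = 0


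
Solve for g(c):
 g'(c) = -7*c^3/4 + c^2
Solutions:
 g(c) = C1 - 7*c^4/16 + c^3/3


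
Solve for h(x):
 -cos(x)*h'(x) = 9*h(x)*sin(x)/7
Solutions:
 h(x) = C1*cos(x)^(9/7)


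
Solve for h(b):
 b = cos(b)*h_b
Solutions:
 h(b) = C1 + Integral(b/cos(b), b)


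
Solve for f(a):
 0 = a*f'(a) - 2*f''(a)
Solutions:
 f(a) = C1 + C2*erfi(a/2)


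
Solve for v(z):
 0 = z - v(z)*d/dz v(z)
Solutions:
 v(z) = -sqrt(C1 + z^2)
 v(z) = sqrt(C1 + z^2)


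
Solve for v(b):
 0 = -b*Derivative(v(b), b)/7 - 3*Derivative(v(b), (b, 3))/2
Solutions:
 v(b) = C1 + Integral(C2*airyai(-2^(1/3)*21^(2/3)*b/21) + C3*airybi(-2^(1/3)*21^(2/3)*b/21), b)


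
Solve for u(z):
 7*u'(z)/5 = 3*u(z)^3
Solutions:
 u(z) = -sqrt(14)*sqrt(-1/(C1 + 15*z))/2
 u(z) = sqrt(14)*sqrt(-1/(C1 + 15*z))/2


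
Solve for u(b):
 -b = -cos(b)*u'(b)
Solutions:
 u(b) = C1 + Integral(b/cos(b), b)


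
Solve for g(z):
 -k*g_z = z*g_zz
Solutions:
 g(z) = C1 + z^(1 - re(k))*(C2*sin(log(z)*Abs(im(k))) + C3*cos(log(z)*im(k)))


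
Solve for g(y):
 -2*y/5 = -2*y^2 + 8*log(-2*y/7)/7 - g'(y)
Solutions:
 g(y) = C1 - 2*y^3/3 + y^2/5 + 8*y*log(-y)/7 + 8*y*(-log(7) - 1 + log(2))/7


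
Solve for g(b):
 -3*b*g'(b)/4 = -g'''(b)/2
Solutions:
 g(b) = C1 + Integral(C2*airyai(2^(2/3)*3^(1/3)*b/2) + C3*airybi(2^(2/3)*3^(1/3)*b/2), b)


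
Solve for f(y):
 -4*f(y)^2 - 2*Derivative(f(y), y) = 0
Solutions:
 f(y) = 1/(C1 + 2*y)


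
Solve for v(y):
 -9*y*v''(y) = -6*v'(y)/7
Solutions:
 v(y) = C1 + C2*y^(23/21)


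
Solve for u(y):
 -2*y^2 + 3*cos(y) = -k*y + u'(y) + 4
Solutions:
 u(y) = C1 + k*y^2/2 - 2*y^3/3 - 4*y + 3*sin(y)


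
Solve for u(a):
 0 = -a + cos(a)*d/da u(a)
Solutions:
 u(a) = C1 + Integral(a/cos(a), a)


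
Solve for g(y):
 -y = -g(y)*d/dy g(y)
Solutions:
 g(y) = -sqrt(C1 + y^2)
 g(y) = sqrt(C1 + y^2)


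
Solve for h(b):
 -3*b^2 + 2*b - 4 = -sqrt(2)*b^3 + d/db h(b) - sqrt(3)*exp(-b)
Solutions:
 h(b) = C1 + sqrt(2)*b^4/4 - b^3 + b^2 - 4*b - sqrt(3)*exp(-b)


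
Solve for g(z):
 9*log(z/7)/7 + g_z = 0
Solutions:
 g(z) = C1 - 9*z*log(z)/7 + 9*z/7 + 9*z*log(7)/7


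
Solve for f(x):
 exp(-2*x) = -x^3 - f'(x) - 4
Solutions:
 f(x) = C1 - x^4/4 - 4*x + exp(-2*x)/2


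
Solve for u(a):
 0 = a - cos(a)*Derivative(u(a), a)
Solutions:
 u(a) = C1 + Integral(a/cos(a), a)


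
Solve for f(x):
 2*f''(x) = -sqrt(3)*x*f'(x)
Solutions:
 f(x) = C1 + C2*erf(3^(1/4)*x/2)


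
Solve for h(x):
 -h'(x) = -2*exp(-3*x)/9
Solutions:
 h(x) = C1 - 2*exp(-3*x)/27


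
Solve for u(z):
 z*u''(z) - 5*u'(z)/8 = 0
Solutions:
 u(z) = C1 + C2*z^(13/8)


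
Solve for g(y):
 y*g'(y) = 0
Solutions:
 g(y) = C1


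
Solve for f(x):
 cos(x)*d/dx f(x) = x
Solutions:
 f(x) = C1 + Integral(x/cos(x), x)


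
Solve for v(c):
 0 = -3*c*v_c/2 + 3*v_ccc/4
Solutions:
 v(c) = C1 + Integral(C2*airyai(2^(1/3)*c) + C3*airybi(2^(1/3)*c), c)


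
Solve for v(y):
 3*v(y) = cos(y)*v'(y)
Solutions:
 v(y) = C1*(sin(y) + 1)^(3/2)/(sin(y) - 1)^(3/2)


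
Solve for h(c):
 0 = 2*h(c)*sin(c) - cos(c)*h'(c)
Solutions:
 h(c) = C1/cos(c)^2


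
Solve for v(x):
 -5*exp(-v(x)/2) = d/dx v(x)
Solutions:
 v(x) = 2*log(C1 - 5*x/2)


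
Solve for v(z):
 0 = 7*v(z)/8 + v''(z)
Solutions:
 v(z) = C1*sin(sqrt(14)*z/4) + C2*cos(sqrt(14)*z/4)


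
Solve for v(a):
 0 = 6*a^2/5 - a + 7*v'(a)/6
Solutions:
 v(a) = C1 - 12*a^3/35 + 3*a^2/7


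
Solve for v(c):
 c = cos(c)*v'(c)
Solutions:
 v(c) = C1 + Integral(c/cos(c), c)


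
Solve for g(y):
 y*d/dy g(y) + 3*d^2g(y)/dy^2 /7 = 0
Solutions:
 g(y) = C1 + C2*erf(sqrt(42)*y/6)


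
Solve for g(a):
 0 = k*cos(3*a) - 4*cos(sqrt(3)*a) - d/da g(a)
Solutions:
 g(a) = C1 + k*sin(3*a)/3 - 4*sqrt(3)*sin(sqrt(3)*a)/3


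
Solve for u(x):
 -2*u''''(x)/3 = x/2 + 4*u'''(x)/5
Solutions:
 u(x) = C1 + C2*x + C3*x^2 + C4*exp(-6*x/5) - 5*x^4/192 + 25*x^3/288


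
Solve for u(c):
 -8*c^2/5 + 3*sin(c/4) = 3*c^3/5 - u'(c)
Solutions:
 u(c) = C1 + 3*c^4/20 + 8*c^3/15 + 12*cos(c/4)


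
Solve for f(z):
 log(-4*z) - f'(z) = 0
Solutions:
 f(z) = C1 + z*log(-z) + z*(-1 + 2*log(2))


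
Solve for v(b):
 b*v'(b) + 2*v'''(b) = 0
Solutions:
 v(b) = C1 + Integral(C2*airyai(-2^(2/3)*b/2) + C3*airybi(-2^(2/3)*b/2), b)


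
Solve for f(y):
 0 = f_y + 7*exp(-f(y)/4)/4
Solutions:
 f(y) = 4*log(C1 - 7*y/16)


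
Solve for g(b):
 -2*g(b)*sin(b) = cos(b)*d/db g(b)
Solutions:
 g(b) = C1*cos(b)^2


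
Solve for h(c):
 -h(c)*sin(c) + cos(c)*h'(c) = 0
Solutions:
 h(c) = C1/cos(c)


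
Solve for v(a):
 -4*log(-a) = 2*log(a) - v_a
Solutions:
 v(a) = C1 + 6*a*log(a) + 2*a*(-3 + 2*I*pi)


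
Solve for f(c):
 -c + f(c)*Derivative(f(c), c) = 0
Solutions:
 f(c) = -sqrt(C1 + c^2)
 f(c) = sqrt(C1 + c^2)


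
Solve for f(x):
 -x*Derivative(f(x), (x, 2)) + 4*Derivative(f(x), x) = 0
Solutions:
 f(x) = C1 + C2*x^5


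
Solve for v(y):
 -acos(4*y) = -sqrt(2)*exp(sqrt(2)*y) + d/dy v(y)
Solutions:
 v(y) = C1 - y*acos(4*y) + sqrt(1 - 16*y^2)/4 + exp(sqrt(2)*y)


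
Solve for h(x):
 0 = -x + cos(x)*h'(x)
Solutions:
 h(x) = C1 + Integral(x/cos(x), x)


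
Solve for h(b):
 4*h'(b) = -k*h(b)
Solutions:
 h(b) = C1*exp(-b*k/4)


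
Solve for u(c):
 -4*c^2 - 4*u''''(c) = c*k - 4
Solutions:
 u(c) = C1 + C2*c + C3*c^2 + C4*c^3 - c^6/360 - c^5*k/480 + c^4/24


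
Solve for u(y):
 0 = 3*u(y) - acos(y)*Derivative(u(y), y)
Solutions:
 u(y) = C1*exp(3*Integral(1/acos(y), y))


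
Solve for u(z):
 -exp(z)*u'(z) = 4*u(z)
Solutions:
 u(z) = C1*exp(4*exp(-z))


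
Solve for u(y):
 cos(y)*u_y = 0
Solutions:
 u(y) = C1


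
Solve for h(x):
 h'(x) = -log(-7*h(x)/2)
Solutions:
 Integral(1/(log(-_y) - log(2) + log(7)), (_y, h(x))) = C1 - x


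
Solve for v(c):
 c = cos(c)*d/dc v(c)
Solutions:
 v(c) = C1 + Integral(c/cos(c), c)


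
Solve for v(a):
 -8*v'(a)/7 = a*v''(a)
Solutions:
 v(a) = C1 + C2/a^(1/7)


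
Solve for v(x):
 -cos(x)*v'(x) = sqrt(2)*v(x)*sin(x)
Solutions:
 v(x) = C1*cos(x)^(sqrt(2))


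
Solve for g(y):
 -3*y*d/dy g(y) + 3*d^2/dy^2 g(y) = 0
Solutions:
 g(y) = C1 + C2*erfi(sqrt(2)*y/2)


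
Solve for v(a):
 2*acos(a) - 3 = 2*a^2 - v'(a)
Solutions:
 v(a) = C1 + 2*a^3/3 - 2*a*acos(a) + 3*a + 2*sqrt(1 - a^2)


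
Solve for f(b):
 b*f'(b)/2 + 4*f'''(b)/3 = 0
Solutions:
 f(b) = C1 + Integral(C2*airyai(-3^(1/3)*b/2) + C3*airybi(-3^(1/3)*b/2), b)


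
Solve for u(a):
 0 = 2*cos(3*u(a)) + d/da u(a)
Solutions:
 u(a) = -asin((C1 + exp(12*a))/(C1 - exp(12*a)))/3 + pi/3
 u(a) = asin((C1 + exp(12*a))/(C1 - exp(12*a)))/3


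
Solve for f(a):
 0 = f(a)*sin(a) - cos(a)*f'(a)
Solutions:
 f(a) = C1/cos(a)


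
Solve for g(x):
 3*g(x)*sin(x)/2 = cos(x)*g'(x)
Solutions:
 g(x) = C1/cos(x)^(3/2)


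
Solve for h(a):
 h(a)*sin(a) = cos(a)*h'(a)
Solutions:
 h(a) = C1/cos(a)


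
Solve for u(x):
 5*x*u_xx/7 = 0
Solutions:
 u(x) = C1 + C2*x


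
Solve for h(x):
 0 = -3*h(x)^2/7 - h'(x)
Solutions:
 h(x) = 7/(C1 + 3*x)


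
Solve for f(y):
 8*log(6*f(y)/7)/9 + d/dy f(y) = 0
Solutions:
 9*Integral(1/(log(_y) - log(7) + log(6)), (_y, f(y)))/8 = C1 - y


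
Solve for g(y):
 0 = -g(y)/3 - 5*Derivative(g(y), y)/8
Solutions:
 g(y) = C1*exp(-8*y/15)


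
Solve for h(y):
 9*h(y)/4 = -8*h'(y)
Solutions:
 h(y) = C1*exp(-9*y/32)


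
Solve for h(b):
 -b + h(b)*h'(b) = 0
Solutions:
 h(b) = -sqrt(C1 + b^2)
 h(b) = sqrt(C1 + b^2)


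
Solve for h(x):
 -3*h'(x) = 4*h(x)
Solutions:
 h(x) = C1*exp(-4*x/3)


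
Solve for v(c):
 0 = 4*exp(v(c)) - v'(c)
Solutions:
 v(c) = log(-1/(C1 + 4*c))


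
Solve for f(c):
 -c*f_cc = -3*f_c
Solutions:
 f(c) = C1 + C2*c^4


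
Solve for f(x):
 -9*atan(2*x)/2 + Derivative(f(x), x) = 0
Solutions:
 f(x) = C1 + 9*x*atan(2*x)/2 - 9*log(4*x^2 + 1)/8


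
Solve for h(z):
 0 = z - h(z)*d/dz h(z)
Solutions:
 h(z) = -sqrt(C1 + z^2)
 h(z) = sqrt(C1 + z^2)


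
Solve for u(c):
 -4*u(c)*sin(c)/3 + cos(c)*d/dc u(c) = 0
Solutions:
 u(c) = C1/cos(c)^(4/3)


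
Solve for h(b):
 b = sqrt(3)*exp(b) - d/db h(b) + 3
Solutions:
 h(b) = C1 - b^2/2 + 3*b + sqrt(3)*exp(b)


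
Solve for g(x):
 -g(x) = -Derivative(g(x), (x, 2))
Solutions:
 g(x) = C1*exp(-x) + C2*exp(x)


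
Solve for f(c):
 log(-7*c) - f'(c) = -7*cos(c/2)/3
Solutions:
 f(c) = C1 + c*log(-c) - c + c*log(7) + 14*sin(c/2)/3


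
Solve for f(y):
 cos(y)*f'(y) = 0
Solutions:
 f(y) = C1


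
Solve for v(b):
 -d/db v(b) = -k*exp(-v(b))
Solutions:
 v(b) = log(C1 + b*k)


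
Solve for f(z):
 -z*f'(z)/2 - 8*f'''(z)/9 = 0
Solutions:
 f(z) = C1 + Integral(C2*airyai(-6^(2/3)*z/4) + C3*airybi(-6^(2/3)*z/4), z)


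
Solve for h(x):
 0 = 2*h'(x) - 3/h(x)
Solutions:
 h(x) = -sqrt(C1 + 3*x)
 h(x) = sqrt(C1 + 3*x)


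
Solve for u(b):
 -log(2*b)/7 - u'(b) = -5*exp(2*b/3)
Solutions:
 u(b) = C1 - b*log(b)/7 + b*(1 - log(2))/7 + 15*exp(2*b/3)/2


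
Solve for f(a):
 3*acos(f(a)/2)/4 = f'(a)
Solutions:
 Integral(1/acos(_y/2), (_y, f(a))) = C1 + 3*a/4


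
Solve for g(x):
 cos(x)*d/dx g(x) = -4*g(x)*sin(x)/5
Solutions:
 g(x) = C1*cos(x)^(4/5)


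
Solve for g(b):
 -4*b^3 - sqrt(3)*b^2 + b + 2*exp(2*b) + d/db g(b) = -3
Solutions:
 g(b) = C1 + b^4 + sqrt(3)*b^3/3 - b^2/2 - 3*b - exp(2*b)


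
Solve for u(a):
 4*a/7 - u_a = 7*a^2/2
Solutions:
 u(a) = C1 - 7*a^3/6 + 2*a^2/7


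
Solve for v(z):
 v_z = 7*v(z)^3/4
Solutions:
 v(z) = -sqrt(2)*sqrt(-1/(C1 + 7*z))
 v(z) = sqrt(2)*sqrt(-1/(C1 + 7*z))


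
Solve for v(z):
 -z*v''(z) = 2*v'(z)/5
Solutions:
 v(z) = C1 + C2*z^(3/5)


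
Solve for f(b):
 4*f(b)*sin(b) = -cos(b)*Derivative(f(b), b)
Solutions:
 f(b) = C1*cos(b)^4


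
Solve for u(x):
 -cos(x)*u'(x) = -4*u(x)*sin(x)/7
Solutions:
 u(x) = C1/cos(x)^(4/7)


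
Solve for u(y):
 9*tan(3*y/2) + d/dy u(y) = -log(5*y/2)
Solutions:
 u(y) = C1 - y*log(y) - y*log(5) + y*log(2) + y + 6*log(cos(3*y/2))


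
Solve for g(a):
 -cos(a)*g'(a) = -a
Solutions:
 g(a) = C1 + Integral(a/cos(a), a)


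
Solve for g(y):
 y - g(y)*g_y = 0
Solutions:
 g(y) = -sqrt(C1 + y^2)
 g(y) = sqrt(C1 + y^2)


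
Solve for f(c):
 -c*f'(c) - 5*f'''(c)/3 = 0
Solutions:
 f(c) = C1 + Integral(C2*airyai(-3^(1/3)*5^(2/3)*c/5) + C3*airybi(-3^(1/3)*5^(2/3)*c/5), c)


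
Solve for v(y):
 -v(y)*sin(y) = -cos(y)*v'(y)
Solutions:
 v(y) = C1/cos(y)


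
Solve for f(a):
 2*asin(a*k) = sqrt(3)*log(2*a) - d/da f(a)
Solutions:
 f(a) = C1 + sqrt(3)*a*(log(a) - 1) + sqrt(3)*a*log(2) - 2*Piecewise((a*asin(a*k) + sqrt(-a^2*k^2 + 1)/k, Ne(k, 0)), (0, True))


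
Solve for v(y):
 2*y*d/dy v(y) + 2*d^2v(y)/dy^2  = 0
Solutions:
 v(y) = C1 + C2*erf(sqrt(2)*y/2)


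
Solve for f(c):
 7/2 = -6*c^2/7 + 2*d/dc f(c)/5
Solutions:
 f(c) = C1 + 5*c^3/7 + 35*c/4


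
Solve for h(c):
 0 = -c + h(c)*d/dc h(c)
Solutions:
 h(c) = -sqrt(C1 + c^2)
 h(c) = sqrt(C1 + c^2)


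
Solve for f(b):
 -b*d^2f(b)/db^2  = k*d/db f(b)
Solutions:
 f(b) = C1 + b^(1 - re(k))*(C2*sin(log(b)*Abs(im(k))) + C3*cos(log(b)*im(k)))


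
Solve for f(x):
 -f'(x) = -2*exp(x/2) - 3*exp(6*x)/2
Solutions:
 f(x) = C1 + 4*exp(x/2) + exp(6*x)/4


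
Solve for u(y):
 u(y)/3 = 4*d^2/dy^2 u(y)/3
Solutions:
 u(y) = C1*exp(-y/2) + C2*exp(y/2)


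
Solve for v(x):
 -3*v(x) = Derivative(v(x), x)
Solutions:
 v(x) = C1*exp(-3*x)


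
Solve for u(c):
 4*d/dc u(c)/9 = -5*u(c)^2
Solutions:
 u(c) = 4/(C1 + 45*c)


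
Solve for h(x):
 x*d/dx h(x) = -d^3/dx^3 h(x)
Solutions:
 h(x) = C1 + Integral(C2*airyai(-x) + C3*airybi(-x), x)


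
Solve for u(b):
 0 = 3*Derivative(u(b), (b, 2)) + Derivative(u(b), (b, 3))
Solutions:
 u(b) = C1 + C2*b + C3*exp(-3*b)


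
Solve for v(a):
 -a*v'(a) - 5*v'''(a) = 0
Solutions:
 v(a) = C1 + Integral(C2*airyai(-5^(2/3)*a/5) + C3*airybi(-5^(2/3)*a/5), a)


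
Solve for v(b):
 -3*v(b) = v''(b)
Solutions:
 v(b) = C1*sin(sqrt(3)*b) + C2*cos(sqrt(3)*b)


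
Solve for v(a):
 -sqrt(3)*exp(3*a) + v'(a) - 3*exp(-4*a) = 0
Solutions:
 v(a) = C1 + sqrt(3)*exp(3*a)/3 - 3*exp(-4*a)/4


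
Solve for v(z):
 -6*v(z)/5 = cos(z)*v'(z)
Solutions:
 v(z) = C1*(sin(z) - 1)^(3/5)/(sin(z) + 1)^(3/5)


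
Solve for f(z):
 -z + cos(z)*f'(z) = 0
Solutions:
 f(z) = C1 + Integral(z/cos(z), z)


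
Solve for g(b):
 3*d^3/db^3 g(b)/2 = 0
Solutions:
 g(b) = C1 + C2*b + C3*b^2


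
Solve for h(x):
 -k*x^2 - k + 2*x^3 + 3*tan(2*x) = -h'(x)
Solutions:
 h(x) = C1 + k*x^3/3 + k*x - x^4/2 + 3*log(cos(2*x))/2


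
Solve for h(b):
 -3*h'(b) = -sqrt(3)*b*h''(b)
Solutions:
 h(b) = C1 + C2*b^(1 + sqrt(3))


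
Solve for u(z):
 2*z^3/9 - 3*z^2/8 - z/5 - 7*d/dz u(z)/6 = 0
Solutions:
 u(z) = C1 + z^4/21 - 3*z^3/28 - 3*z^2/35


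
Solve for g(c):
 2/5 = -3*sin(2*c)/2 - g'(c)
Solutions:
 g(c) = C1 - 2*c/5 + 3*cos(2*c)/4


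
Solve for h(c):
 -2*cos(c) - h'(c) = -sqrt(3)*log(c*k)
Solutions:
 h(c) = C1 + sqrt(3)*c*(log(c*k) - 1) - 2*sin(c)


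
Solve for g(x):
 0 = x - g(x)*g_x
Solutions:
 g(x) = -sqrt(C1 + x^2)
 g(x) = sqrt(C1 + x^2)


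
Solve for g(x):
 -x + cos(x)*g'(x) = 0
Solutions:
 g(x) = C1 + Integral(x/cos(x), x)


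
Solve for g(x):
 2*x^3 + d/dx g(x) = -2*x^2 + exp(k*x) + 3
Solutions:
 g(x) = C1 - x^4/2 - 2*x^3/3 + 3*x + exp(k*x)/k


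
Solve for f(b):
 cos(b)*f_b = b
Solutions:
 f(b) = C1 + Integral(b/cos(b), b)


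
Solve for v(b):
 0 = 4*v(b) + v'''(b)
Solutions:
 v(b) = C3*exp(-2^(2/3)*b) + (C1*sin(2^(2/3)*sqrt(3)*b/2) + C2*cos(2^(2/3)*sqrt(3)*b/2))*exp(2^(2/3)*b/2)


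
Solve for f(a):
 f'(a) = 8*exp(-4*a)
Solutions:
 f(a) = C1 - 2*exp(-4*a)


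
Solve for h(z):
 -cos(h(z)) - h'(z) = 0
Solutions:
 h(z) = pi - asin((C1 + exp(2*z))/(C1 - exp(2*z)))
 h(z) = asin((C1 + exp(2*z))/(C1 - exp(2*z)))


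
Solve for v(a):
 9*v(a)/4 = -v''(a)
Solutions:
 v(a) = C1*sin(3*a/2) + C2*cos(3*a/2)


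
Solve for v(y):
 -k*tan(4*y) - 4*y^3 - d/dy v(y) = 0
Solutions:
 v(y) = C1 + k*log(cos(4*y))/4 - y^4


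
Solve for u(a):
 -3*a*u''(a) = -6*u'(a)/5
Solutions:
 u(a) = C1 + C2*a^(7/5)


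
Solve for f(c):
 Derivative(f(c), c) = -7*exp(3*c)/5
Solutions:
 f(c) = C1 - 7*exp(3*c)/15


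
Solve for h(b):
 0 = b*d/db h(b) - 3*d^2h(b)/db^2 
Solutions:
 h(b) = C1 + C2*erfi(sqrt(6)*b/6)


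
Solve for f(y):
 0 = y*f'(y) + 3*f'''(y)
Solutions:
 f(y) = C1 + Integral(C2*airyai(-3^(2/3)*y/3) + C3*airybi(-3^(2/3)*y/3), y)


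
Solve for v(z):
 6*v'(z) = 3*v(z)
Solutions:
 v(z) = C1*exp(z/2)


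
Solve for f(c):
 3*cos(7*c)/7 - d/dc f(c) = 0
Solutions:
 f(c) = C1 + 3*sin(7*c)/49


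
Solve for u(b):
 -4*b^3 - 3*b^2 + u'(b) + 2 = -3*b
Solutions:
 u(b) = C1 + b^4 + b^3 - 3*b^2/2 - 2*b


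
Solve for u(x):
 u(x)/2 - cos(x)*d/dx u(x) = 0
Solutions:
 u(x) = C1*(sin(x) + 1)^(1/4)/(sin(x) - 1)^(1/4)


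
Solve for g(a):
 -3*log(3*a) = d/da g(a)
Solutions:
 g(a) = C1 - 3*a*log(a) - a*log(27) + 3*a


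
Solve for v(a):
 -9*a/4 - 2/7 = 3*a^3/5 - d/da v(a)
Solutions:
 v(a) = C1 + 3*a^4/20 + 9*a^2/8 + 2*a/7


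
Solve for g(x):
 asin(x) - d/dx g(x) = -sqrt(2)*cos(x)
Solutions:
 g(x) = C1 + x*asin(x) + sqrt(1 - x^2) + sqrt(2)*sin(x)


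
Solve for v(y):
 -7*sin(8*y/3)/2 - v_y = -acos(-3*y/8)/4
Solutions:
 v(y) = C1 + y*acos(-3*y/8)/4 + sqrt(64 - 9*y^2)/12 + 21*cos(8*y/3)/16


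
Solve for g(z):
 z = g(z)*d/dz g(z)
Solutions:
 g(z) = -sqrt(C1 + z^2)
 g(z) = sqrt(C1 + z^2)


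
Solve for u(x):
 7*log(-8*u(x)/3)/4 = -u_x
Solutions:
 4*Integral(1/(log(-_y) - log(3) + 3*log(2)), (_y, u(x)))/7 = C1 - x


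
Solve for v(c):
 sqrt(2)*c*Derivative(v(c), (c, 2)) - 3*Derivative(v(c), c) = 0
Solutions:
 v(c) = C1 + C2*c^(1 + 3*sqrt(2)/2)


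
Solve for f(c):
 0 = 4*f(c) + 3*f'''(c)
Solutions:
 f(c) = C3*exp(-6^(2/3)*c/3) + (C1*sin(2^(2/3)*3^(1/6)*c/2) + C2*cos(2^(2/3)*3^(1/6)*c/2))*exp(6^(2/3)*c/6)


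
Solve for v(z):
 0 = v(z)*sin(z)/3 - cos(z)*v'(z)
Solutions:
 v(z) = C1/cos(z)^(1/3)


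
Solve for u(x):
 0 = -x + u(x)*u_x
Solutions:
 u(x) = -sqrt(C1 + x^2)
 u(x) = sqrt(C1 + x^2)


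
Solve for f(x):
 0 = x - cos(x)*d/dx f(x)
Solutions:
 f(x) = C1 + Integral(x/cos(x), x)


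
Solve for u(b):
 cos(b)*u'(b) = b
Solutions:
 u(b) = C1 + Integral(b/cos(b), b)


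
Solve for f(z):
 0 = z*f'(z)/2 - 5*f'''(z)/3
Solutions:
 f(z) = C1 + Integral(C2*airyai(10^(2/3)*3^(1/3)*z/10) + C3*airybi(10^(2/3)*3^(1/3)*z/10), z)


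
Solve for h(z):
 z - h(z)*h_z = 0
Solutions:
 h(z) = -sqrt(C1 + z^2)
 h(z) = sqrt(C1 + z^2)


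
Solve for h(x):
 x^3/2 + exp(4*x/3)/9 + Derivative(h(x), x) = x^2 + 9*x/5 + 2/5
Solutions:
 h(x) = C1 - x^4/8 + x^3/3 + 9*x^2/10 + 2*x/5 - exp(4*x/3)/12


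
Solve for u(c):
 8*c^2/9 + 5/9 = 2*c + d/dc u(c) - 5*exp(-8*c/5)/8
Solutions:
 u(c) = C1 + 8*c^3/27 - c^2 + 5*c/9 - 25*exp(-8*c/5)/64


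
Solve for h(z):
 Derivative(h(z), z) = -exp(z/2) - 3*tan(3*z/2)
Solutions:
 h(z) = C1 - 2*exp(z/2) + 2*log(cos(3*z/2))


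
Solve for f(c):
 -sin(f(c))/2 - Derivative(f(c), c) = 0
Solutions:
 f(c) = -acos((-C1 - exp(c))/(C1 - exp(c))) + 2*pi
 f(c) = acos((-C1 - exp(c))/(C1 - exp(c)))


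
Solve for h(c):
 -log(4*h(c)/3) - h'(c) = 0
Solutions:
 Integral(1/(log(_y) - log(3) + 2*log(2)), (_y, h(c))) = C1 - c


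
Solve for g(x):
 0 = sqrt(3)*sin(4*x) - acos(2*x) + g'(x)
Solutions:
 g(x) = C1 + x*acos(2*x) - sqrt(1 - 4*x^2)/2 + sqrt(3)*cos(4*x)/4


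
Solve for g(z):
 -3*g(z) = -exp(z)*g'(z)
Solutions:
 g(z) = C1*exp(-3*exp(-z))


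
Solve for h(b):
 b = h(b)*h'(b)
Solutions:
 h(b) = -sqrt(C1 + b^2)
 h(b) = sqrt(C1 + b^2)


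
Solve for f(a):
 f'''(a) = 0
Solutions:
 f(a) = C1 + C2*a + C3*a^2


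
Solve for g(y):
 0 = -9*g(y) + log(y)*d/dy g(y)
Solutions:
 g(y) = C1*exp(9*li(y))


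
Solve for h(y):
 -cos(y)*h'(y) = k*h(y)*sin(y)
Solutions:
 h(y) = C1*exp(k*log(cos(y)))


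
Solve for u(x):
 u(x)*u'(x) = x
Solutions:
 u(x) = -sqrt(C1 + x^2)
 u(x) = sqrt(C1 + x^2)


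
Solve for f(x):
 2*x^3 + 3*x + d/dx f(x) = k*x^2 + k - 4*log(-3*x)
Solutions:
 f(x) = C1 + k*x^3/3 - x^4/2 - 3*x^2/2 + x*(k - 4*log(3) + 4) - 4*x*log(-x)


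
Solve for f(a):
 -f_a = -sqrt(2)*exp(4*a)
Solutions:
 f(a) = C1 + sqrt(2)*exp(4*a)/4


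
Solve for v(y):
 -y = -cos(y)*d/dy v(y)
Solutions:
 v(y) = C1 + Integral(y/cos(y), y)


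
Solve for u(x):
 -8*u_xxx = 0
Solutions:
 u(x) = C1 + C2*x + C3*x^2


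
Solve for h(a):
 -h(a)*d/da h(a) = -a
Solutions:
 h(a) = -sqrt(C1 + a^2)
 h(a) = sqrt(C1 + a^2)


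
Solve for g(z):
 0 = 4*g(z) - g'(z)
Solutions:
 g(z) = C1*exp(4*z)


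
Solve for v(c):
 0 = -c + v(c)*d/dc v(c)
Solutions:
 v(c) = -sqrt(C1 + c^2)
 v(c) = sqrt(C1 + c^2)


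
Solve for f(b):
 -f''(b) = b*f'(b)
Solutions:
 f(b) = C1 + C2*erf(sqrt(2)*b/2)


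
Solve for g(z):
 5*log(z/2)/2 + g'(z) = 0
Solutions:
 g(z) = C1 - 5*z*log(z)/2 + 5*z*log(2)/2 + 5*z/2


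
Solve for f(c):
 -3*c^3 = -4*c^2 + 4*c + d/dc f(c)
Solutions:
 f(c) = C1 - 3*c^4/4 + 4*c^3/3 - 2*c^2


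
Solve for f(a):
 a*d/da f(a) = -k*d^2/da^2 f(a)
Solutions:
 f(a) = C1 + C2*sqrt(k)*erf(sqrt(2)*a*sqrt(1/k)/2)


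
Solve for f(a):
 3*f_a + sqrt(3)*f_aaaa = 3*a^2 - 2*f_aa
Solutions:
 f(a) = C1 + C2*exp(-a*(-2^(2/3)*3^(1/6)*(27 + sqrt(32*sqrt(3) + 729))^(1/3) + 4*6^(1/3)/(27 + sqrt(32*sqrt(3) + 729))^(1/3))/12)*sin(a*(4*2^(1/3)*3^(5/6)/(27 + sqrt(32*sqrt(3) + 729))^(1/3) + 6^(2/3)*(27 + sqrt(32*sqrt(3) + 729))^(1/3))/12) + C3*exp(-a*(-2^(2/3)*3^(1/6)*(27 + sqrt(32*sqrt(3) + 729))^(1/3) + 4*6^(1/3)/(27 + sqrt(32*sqrt(3) + 729))^(1/3))/12)*cos(a*(4*2^(1/3)*3^(5/6)/(27 + sqrt(32*sqrt(3) + 729))^(1/3) + 6^(2/3)*(27 + sqrt(32*sqrt(3) + 729))^(1/3))/12) + C4*exp(a*(-2^(2/3)*3^(1/6)*(27 + sqrt(32*sqrt(3) + 729))^(1/3) + 4*6^(1/3)/(27 + sqrt(32*sqrt(3) + 729))^(1/3))/6) + a^3/3 - 2*a^2/3 + 8*a/9
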